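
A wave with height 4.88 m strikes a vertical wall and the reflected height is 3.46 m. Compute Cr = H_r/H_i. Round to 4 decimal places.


Cr = H_r / H_i
Cr = 3.46 / 4.88
Cr = 0.7090

0.7090


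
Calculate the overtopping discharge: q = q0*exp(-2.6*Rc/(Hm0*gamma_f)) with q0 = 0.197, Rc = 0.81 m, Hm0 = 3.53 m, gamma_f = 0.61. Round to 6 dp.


q = q0 * exp(-2.6 * Rc / (Hm0 * gamma_f))
Exponent = -2.6 * 0.81 / (3.53 * 0.61)
= -2.6 * 0.81 / 2.1533
= -0.978034
exp(-0.978034) = 0.376050
q = 0.197 * 0.376050
q = 0.074082 m^3/s/m

0.074082


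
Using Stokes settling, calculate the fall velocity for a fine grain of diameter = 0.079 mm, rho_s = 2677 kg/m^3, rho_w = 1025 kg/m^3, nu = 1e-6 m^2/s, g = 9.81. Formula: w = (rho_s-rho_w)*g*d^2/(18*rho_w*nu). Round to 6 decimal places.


w = (rho_s - rho_w) * g * d^2 / (18 * rho_w * nu)
d = 0.079 mm = 0.000079 m
rho_s - rho_w = 2677 - 1025 = 1652
Numerator = 1652 * 9.81 * (0.000079)^2 = 0.000101142395
Denominator = 18 * 1025 * 1e-6 = 0.018450
w = 0.005482 m/s

0.005482


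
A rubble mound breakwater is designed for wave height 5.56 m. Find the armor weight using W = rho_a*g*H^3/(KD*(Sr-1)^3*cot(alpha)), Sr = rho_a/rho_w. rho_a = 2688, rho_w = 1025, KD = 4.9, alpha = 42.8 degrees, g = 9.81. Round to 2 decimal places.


Sr = rho_a / rho_w = 2688 / 1025 = 2.622439
(Sr - 1) = 1.622439
(Sr - 1)^3 = 4.270760
cot(42.8) = 1 / tan(42.8) = 1 / 0.926010 = 1.079902
Numerator = 2688 * 9.81 * 5.56^3 = 4532341.7206
Denominator = 4.9 * 4.270760 * 1.079902 = 22.598805
W = 4532341.7206 / 22.598805
W = 200556.69 N

200556.69


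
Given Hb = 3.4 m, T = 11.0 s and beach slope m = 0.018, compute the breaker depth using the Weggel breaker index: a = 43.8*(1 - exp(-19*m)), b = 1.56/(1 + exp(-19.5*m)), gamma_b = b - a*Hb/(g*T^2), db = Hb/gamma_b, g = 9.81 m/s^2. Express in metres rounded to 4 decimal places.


a = 43.8 * (1 - exp(-19 * m))
exp(-19 * 0.018) = exp(-0.3420) = 0.710348
a = 43.8 * (1 - 0.710348) = 12.686749
b = 1.56 / (1 + exp(-19.5 * m))
exp(-19.5 * 0.018) = exp(-0.3510) = 0.703984
b = 1.56 / (1 + 0.703984) = 0.915502
Hb / (g * T^2) = 3.4 / (9.81 * 11.0^2) = 3.4 / 1187.0100 = 0.00286434
gamma_b = b - a * Hb/(g*T^2) = 0.915502 - 12.686749 * 0.00286434 = 0.879163
db = Hb / gamma_b = 3.4 / 0.879163
db = 3.8673 m

3.8673


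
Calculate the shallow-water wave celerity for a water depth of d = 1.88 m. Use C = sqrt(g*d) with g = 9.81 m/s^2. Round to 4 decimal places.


Using the shallow-water approximation:
C = sqrt(g * d) = sqrt(9.81 * 1.88)
C = sqrt(18.4428)
C = 4.2945 m/s

4.2945


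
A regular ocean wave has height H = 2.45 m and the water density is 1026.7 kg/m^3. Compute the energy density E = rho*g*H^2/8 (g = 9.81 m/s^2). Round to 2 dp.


E = (1/8) * rho * g * H^2
E = (1/8) * 1026.7 * 9.81 * 2.45^2
E = 0.125 * 1026.7 * 9.81 * 6.0025
E = 7557.09 J/m^2

7557.09


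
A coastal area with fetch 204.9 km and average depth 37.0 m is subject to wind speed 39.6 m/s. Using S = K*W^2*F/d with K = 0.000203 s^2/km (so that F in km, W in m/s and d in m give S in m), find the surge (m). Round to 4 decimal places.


S = K * W^2 * F / d
W^2 = 39.6^2 = 1568.16
S = 0.000203 * 1568.16 * 204.9 / 37.0
Numerator = 0.000203 * 1568.16 * 204.9 = 65.227145
S = 65.227145 / 37.0 = 1.7629 m

1.7629


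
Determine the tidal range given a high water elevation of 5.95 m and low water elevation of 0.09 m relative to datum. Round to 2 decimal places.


Tidal range = High water - Low water
Tidal range = 5.95 - (0.09)
Tidal range = 5.86 m

5.86


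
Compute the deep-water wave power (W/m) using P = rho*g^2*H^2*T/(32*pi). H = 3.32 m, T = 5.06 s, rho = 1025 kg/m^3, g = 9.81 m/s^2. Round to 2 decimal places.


P = rho * g^2 * H^2 * T / (32 * pi)
P = 1025 * 9.81^2 * 3.32^2 * 5.06 / (32 * pi)
P = 1025 * 96.2361 * 11.0224 * 5.06 / 100.53096
P = 54725.37 W/m

54725.37


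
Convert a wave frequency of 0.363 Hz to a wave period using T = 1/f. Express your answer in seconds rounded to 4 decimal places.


T = 1 / f
T = 1 / 0.363
T = 2.7548 s

2.7548


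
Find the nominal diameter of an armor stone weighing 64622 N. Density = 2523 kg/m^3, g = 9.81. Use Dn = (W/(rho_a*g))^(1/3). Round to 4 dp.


V = W / (rho_a * g)
V = 64622 / (2523 * 9.81)
V = 64622 / 24750.63
V = 2.610923 m^3
Dn = V^(1/3) = 2.610923^(1/3)
Dn = 1.3770 m

1.3770


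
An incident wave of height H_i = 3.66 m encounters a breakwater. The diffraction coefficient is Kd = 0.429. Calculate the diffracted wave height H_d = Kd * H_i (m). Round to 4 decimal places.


H_d = Kd * H_i
H_d = 0.429 * 3.66
H_d = 1.5701 m

1.5701


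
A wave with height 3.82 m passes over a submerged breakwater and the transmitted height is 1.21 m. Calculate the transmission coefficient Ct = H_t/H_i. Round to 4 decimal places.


Ct = H_t / H_i
Ct = 1.21 / 3.82
Ct = 0.3168

0.3168


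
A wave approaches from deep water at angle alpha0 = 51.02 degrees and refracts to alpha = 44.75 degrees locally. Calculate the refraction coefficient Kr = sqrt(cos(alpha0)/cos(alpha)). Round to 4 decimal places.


Kr = sqrt(cos(alpha0) / cos(alpha))
cos(51.02) = 0.629049
cos(44.75) = 0.710185
Kr = sqrt(0.629049 / 0.710185)
Kr = sqrt(0.885753)
Kr = 0.9411

0.9411


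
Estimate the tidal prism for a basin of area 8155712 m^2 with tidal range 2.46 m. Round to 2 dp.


Tidal prism = Area * Tidal range
P = 8155712 * 2.46
P = 20063051.52 m^3

20063051.52


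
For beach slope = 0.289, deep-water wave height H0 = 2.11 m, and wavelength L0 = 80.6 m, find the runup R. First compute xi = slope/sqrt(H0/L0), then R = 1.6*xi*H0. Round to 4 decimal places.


xi = slope / sqrt(H0/L0)
H0/L0 = 2.11/80.6 = 0.026179
sqrt(0.026179) = 0.161798
xi = 0.289 / 0.161798 = 1.786176
R = 1.6 * xi * H0 = 1.6 * 1.786176 * 2.11
R = 6.0301 m

6.0301


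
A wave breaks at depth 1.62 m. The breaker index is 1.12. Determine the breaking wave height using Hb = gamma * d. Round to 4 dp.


Hb = gamma * d
Hb = 1.12 * 1.62
Hb = 1.8144 m

1.8144


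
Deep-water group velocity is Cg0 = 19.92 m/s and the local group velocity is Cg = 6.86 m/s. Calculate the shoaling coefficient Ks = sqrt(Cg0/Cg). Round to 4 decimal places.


Ks = sqrt(Cg0 / Cg)
Ks = sqrt(19.92 / 6.86)
Ks = sqrt(2.9038)
Ks = 1.7041

1.7041


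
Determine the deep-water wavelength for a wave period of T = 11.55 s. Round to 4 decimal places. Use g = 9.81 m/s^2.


L0 = g * T^2 / (2 * pi)
L0 = 9.81 * 11.55^2 / (2 * pi)
L0 = 9.81 * 133.4025 / 6.28319
L0 = 1308.6785 / 6.28319
L0 = 208.2827 m

208.2827


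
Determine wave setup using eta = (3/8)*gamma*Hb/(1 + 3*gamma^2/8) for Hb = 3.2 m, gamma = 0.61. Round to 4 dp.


eta = (3/8) * gamma * Hb / (1 + 3*gamma^2/8)
Numerator = (3/8) * 0.61 * 3.2 = 0.732000
Denominator = 1 + 3*0.61^2/8 = 1 + 0.139538 = 1.139538
eta = 0.732000 / 1.139538
eta = 0.6424 m

0.6424


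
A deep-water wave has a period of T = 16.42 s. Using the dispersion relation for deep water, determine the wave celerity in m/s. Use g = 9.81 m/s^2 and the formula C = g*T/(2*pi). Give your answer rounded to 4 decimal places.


We use the deep-water celerity formula:
C = g * T / (2 * pi)
C = 9.81 * 16.42 / (2 * 3.14159...)
C = 161.080200 / 6.283185
C = 25.6367 m/s

25.6367


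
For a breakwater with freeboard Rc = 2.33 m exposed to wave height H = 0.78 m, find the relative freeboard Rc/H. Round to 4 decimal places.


Relative freeboard = Rc / H
= 2.33 / 0.78
= 2.9872

2.9872


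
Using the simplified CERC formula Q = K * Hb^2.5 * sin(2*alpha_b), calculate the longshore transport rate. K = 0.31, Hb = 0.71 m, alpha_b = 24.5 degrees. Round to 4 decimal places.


Q = K * Hb^2.5 * sin(2 * alpha_b)
Hb^2.5 = 0.71^2.5 = 0.424762
sin(2 * 24.5) = sin(49.0) = 0.754710
Q = 0.31 * 0.424762 * 0.754710
Q = 0.0994 m^3/s

0.0994


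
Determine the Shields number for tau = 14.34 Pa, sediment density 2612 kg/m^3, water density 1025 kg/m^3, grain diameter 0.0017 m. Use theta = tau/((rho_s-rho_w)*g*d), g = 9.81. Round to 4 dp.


theta = tau / ((rho_s - rho_w) * g * d)
rho_s - rho_w = 2612 - 1025 = 1587
Denominator = 1587 * 9.81 * 0.0017 = 26.466399
theta = 14.34 / 26.466399
theta = 0.5418

0.5418


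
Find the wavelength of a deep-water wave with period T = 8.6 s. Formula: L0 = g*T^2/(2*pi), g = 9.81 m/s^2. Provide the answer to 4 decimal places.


L0 = g * T^2 / (2 * pi)
L0 = 9.81 * 8.6^2 / (2 * pi)
L0 = 9.81 * 73.9600 / 6.28319
L0 = 725.5476 / 6.28319
L0 = 115.4745 m

115.4745


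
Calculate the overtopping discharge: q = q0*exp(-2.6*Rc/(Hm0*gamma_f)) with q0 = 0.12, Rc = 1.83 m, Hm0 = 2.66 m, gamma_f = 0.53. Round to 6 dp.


q = q0 * exp(-2.6 * Rc / (Hm0 * gamma_f))
Exponent = -2.6 * 1.83 / (2.66 * 0.53)
= -2.6 * 1.83 / 1.4098
= -3.374947
exp(-3.374947) = 0.034220
q = 0.12 * 0.034220
q = 0.004106 m^3/s/m

0.004106


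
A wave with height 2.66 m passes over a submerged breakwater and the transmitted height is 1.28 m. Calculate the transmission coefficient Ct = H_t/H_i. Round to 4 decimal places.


Ct = H_t / H_i
Ct = 1.28 / 2.66
Ct = 0.4812

0.4812


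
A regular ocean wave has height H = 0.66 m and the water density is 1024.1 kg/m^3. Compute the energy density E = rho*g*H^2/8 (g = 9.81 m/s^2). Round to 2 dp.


E = (1/8) * rho * g * H^2
E = (1/8) * 1024.1 * 9.81 * 0.66^2
E = 0.125 * 1024.1 * 9.81 * 0.4356
E = 547.03 J/m^2

547.03


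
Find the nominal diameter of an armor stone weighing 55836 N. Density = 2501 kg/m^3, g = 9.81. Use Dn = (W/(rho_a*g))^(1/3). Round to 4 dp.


V = W / (rho_a * g)
V = 55836 / (2501 * 9.81)
V = 55836 / 24534.81
V = 2.275787 m^3
Dn = V^(1/3) = 2.275787^(1/3)
Dn = 1.3154 m

1.3154


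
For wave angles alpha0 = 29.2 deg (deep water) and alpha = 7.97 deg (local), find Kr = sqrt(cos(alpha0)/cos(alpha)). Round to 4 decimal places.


Kr = sqrt(cos(alpha0) / cos(alpha))
cos(29.2) = 0.872922
cos(7.97) = 0.990341
Kr = sqrt(0.872922 / 0.990341)
Kr = sqrt(0.881436)
Kr = 0.9388

0.9388


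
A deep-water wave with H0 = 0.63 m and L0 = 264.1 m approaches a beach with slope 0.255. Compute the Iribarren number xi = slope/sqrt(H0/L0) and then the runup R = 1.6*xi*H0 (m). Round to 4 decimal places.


xi = slope / sqrt(H0/L0)
H0/L0 = 0.63/264.1 = 0.002385
sqrt(0.002385) = 0.048841
xi = 0.255 / 0.048841 = 5.221005
R = 1.6 * xi * H0 = 1.6 * 5.221005 * 0.63
R = 5.2628 m

5.2628


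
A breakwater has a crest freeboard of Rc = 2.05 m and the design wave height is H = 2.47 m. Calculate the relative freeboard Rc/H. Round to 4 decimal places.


Relative freeboard = Rc / H
= 2.05 / 2.47
= 0.8300

0.8300


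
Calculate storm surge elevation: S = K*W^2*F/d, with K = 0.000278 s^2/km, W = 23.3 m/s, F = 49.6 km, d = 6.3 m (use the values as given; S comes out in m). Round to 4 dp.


S = K * W^2 * F / d
W^2 = 23.3^2 = 542.89
S = 0.000278 * 542.89 * 49.6 / 6.3
Numerator = 0.000278 * 542.89 * 49.6 = 7.485802
S = 7.485802 / 6.3 = 1.1882 m

1.1882


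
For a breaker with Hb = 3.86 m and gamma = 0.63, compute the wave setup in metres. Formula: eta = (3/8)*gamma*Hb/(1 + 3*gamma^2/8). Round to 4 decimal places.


eta = (3/8) * gamma * Hb / (1 + 3*gamma^2/8)
Numerator = (3/8) * 0.63 * 3.86 = 0.911925
Denominator = 1 + 3*0.63^2/8 = 1 + 0.148838 = 1.148838
eta = 0.911925 / 1.148838
eta = 0.7938 m

0.7938


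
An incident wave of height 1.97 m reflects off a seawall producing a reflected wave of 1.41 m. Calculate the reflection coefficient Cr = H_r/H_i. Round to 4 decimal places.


Cr = H_r / H_i
Cr = 1.41 / 1.97
Cr = 0.7157

0.7157


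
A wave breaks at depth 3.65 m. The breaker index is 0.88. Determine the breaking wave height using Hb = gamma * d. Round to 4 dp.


Hb = gamma * d
Hb = 0.88 * 3.65
Hb = 3.2120 m

3.2120


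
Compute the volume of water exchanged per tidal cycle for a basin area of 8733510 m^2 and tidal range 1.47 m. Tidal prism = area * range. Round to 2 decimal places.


Tidal prism = Area * Tidal range
P = 8733510 * 1.47
P = 12838259.70 m^3

12838259.70


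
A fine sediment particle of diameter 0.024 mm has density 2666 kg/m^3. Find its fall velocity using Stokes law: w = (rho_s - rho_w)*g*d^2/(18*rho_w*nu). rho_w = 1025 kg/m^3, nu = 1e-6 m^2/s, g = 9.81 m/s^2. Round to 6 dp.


w = (rho_s - rho_w) * g * d^2 / (18 * rho_w * nu)
d = 0.024 mm = 0.000024 m
rho_s - rho_w = 2666 - 1025 = 1641
Numerator = 1641 * 9.81 * (0.000024)^2 = 0.000009272569
Denominator = 18 * 1025 * 1e-6 = 0.018450
w = 0.000503 m/s

0.000503


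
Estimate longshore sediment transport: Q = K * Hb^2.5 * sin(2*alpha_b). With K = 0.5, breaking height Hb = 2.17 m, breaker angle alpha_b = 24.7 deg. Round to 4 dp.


Q = K * Hb^2.5 * sin(2 * alpha_b)
Hb^2.5 = 2.17^2.5 = 6.936643
sin(2 * 24.7) = sin(49.4) = 0.759271
Q = 0.5 * 6.936643 * 0.759271
Q = 2.6334 m^3/s

2.6334


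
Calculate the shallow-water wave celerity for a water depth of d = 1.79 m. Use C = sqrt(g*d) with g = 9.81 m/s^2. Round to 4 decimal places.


Using the shallow-water approximation:
C = sqrt(g * d) = sqrt(9.81 * 1.79)
C = sqrt(17.5599)
C = 4.1905 m/s

4.1905


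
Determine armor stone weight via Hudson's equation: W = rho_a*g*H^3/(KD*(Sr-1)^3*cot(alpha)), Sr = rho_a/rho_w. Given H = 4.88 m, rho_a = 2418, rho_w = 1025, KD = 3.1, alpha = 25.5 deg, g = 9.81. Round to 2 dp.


Sr = rho_a / rho_w = 2418 / 1025 = 2.359024
(Sr - 1) = 1.359024
(Sr - 1)^3 = 2.510046
cot(25.5) = 1 / tan(25.5) = 1 / 0.476976 = 2.096544
Numerator = 2418 * 9.81 * 4.88^3 = 2756669.9361
Denominator = 3.1 * 2.510046 * 2.096544 = 16.313507
W = 2756669.9361 / 16.313507
W = 168980.82 N

168980.82


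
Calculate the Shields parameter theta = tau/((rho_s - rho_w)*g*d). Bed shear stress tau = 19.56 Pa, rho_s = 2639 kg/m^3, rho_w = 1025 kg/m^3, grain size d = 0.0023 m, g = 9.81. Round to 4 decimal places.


theta = tau / ((rho_s - rho_w) * g * d)
rho_s - rho_w = 2639 - 1025 = 1614
Denominator = 1614 * 9.81 * 0.0023 = 36.416682
theta = 19.56 / 36.416682
theta = 0.5371

0.5371


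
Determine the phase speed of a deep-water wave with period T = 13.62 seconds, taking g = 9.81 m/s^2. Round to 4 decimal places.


We use the deep-water celerity formula:
C = g * T / (2 * pi)
C = 9.81 * 13.62 / (2 * 3.14159...)
C = 133.612200 / 6.283185
C = 21.2650 m/s

21.2650


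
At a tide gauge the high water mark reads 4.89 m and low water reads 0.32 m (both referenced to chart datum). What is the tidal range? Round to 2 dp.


Tidal range = High water - Low water
Tidal range = 4.89 - (0.32)
Tidal range = 4.57 m

4.57


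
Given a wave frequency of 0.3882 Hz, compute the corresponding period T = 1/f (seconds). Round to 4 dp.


T = 1 / f
T = 1 / 0.3882
T = 2.5760 s

2.5760


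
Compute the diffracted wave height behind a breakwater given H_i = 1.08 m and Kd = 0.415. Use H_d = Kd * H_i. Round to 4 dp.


H_d = Kd * H_i
H_d = 0.415 * 1.08
H_d = 0.4482 m

0.4482


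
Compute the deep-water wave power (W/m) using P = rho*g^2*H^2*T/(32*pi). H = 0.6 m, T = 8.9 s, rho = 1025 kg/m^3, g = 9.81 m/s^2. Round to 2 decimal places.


P = rho * g^2 * H^2 * T / (32 * pi)
P = 1025 * 9.81^2 * 0.6^2 * 8.9 / (32 * pi)
P = 1025 * 96.2361 * 0.3600 * 8.9 / 100.53096
P = 3143.80 W/m

3143.80


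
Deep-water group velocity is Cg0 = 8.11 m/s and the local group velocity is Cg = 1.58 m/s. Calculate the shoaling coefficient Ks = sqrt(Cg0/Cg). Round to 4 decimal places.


Ks = sqrt(Cg0 / Cg)
Ks = sqrt(8.11 / 1.58)
Ks = sqrt(5.1329)
Ks = 2.2656

2.2656


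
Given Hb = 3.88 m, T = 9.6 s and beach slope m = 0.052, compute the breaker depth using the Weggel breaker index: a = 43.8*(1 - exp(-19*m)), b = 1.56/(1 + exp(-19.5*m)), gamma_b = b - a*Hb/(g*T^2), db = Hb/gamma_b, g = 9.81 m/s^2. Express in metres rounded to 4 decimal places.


a = 43.8 * (1 - exp(-19 * m))
exp(-19 * 0.052) = exp(-0.9880) = 0.372321
a = 43.8 * (1 - 0.372321) = 27.492358
b = 1.56 / (1 + exp(-19.5 * m))
exp(-19.5 * 0.052) = exp(-1.0140) = 0.362765
b = 1.56 / (1 + 0.362765) = 1.144731
Hb / (g * T^2) = 3.88 / (9.81 * 9.6^2) = 3.88 / 904.0896 = 0.00429161
gamma_b = b - a * Hb/(g*T^2) = 1.144731 - 27.492358 * 0.00429161 = 1.026745
db = Hb / gamma_b = 3.88 / 1.026745
db = 3.7789 m

3.7789


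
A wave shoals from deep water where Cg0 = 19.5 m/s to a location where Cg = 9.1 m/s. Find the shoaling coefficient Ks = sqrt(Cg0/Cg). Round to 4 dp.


Ks = sqrt(Cg0 / Cg)
Ks = sqrt(19.5 / 9.1)
Ks = sqrt(2.1429)
Ks = 1.4639

1.4639


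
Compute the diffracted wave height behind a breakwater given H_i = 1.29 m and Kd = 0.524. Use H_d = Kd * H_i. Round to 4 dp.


H_d = Kd * H_i
H_d = 0.524 * 1.29
H_d = 0.6760 m

0.6760


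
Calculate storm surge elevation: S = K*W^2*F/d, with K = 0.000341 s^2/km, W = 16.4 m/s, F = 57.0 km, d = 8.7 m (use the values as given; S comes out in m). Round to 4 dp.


S = K * W^2 * F / d
W^2 = 16.4^2 = 268.96
S = 0.000341 * 268.96 * 57.0 / 8.7
Numerator = 0.000341 * 268.96 * 57.0 = 5.227776
S = 5.227776 / 8.7 = 0.6009 m

0.6009


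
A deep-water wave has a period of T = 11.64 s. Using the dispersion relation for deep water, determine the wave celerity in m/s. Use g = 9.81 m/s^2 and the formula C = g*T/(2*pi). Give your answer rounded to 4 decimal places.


We use the deep-water celerity formula:
C = g * T / (2 * pi)
C = 9.81 * 11.64 / (2 * 3.14159...)
C = 114.188400 / 6.283185
C = 18.1736 m/s

18.1736


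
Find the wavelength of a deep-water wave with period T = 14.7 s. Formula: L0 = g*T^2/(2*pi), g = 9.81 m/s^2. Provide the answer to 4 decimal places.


L0 = g * T^2 / (2 * pi)
L0 = 9.81 * 14.7^2 / (2 * pi)
L0 = 9.81 * 216.0900 / 6.28319
L0 = 2119.8429 / 6.28319
L0 = 337.3835 m

337.3835


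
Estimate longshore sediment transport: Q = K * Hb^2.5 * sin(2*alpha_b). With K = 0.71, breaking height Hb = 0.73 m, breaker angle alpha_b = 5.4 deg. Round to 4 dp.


Q = K * Hb^2.5 * sin(2 * alpha_b)
Hb^2.5 = 0.73^2.5 = 0.455310
sin(2 * 5.4) = sin(10.8) = 0.187381
Q = 0.71 * 0.455310 * 0.187381
Q = 0.0606 m^3/s

0.0606


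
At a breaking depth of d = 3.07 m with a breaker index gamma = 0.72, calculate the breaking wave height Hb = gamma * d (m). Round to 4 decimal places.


Hb = gamma * d
Hb = 0.72 * 3.07
Hb = 2.2104 m

2.2104


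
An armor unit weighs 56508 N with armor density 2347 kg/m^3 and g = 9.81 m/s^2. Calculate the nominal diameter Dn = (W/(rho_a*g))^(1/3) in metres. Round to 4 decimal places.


V = W / (rho_a * g)
V = 56508 / (2347 * 9.81)
V = 56508 / 23024.07
V = 2.454301 m^3
Dn = V^(1/3) = 2.454301^(1/3)
Dn = 1.3489 m

1.3489


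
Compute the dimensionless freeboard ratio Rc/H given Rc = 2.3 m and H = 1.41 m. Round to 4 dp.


Relative freeboard = Rc / H
= 2.3 / 1.41
= 1.6312

1.6312


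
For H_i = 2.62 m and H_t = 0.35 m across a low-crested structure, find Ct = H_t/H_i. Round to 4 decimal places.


Ct = H_t / H_i
Ct = 0.35 / 2.62
Ct = 0.1336

0.1336


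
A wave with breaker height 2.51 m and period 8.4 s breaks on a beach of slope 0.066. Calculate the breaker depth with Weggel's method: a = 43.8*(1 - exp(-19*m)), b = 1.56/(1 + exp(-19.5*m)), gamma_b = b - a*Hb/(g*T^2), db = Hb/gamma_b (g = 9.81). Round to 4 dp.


a = 43.8 * (1 - exp(-19 * m))
exp(-19 * 0.066) = exp(-1.2540) = 0.285361
a = 43.8 * (1 - 0.285361) = 31.301185
b = 1.56 / (1 + exp(-19.5 * m))
exp(-19.5 * 0.066) = exp(-1.2870) = 0.276098
b = 1.56 / (1 + 0.276098) = 1.222477
Hb / (g * T^2) = 2.51 / (9.81 * 8.4^2) = 2.51 / 692.1936 = 0.00362615
gamma_b = b - a * Hb/(g*T^2) = 1.222477 - 31.301185 * 0.00362615 = 1.108974
db = Hb / gamma_b = 2.51 / 1.108974
db = 2.2634 m

2.2634


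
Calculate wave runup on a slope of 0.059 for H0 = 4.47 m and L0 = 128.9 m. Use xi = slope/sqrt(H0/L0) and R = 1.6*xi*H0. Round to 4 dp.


xi = slope / sqrt(H0/L0)
H0/L0 = 4.47/128.9 = 0.034678
sqrt(0.034678) = 0.186220
xi = 0.059 / 0.186220 = 0.316829
R = 1.6 * xi * H0 = 1.6 * 0.316829 * 4.47
R = 2.2660 m

2.2660


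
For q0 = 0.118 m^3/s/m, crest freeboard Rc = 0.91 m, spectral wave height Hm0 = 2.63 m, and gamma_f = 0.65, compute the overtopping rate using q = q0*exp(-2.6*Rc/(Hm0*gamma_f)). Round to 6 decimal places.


q = q0 * exp(-2.6 * Rc / (Hm0 * gamma_f))
Exponent = -2.6 * 0.91 / (2.63 * 0.65)
= -2.6 * 0.91 / 1.7095
= -1.384030
exp(-1.384030) = 0.250567
q = 0.118 * 0.250567
q = 0.029567 m^3/s/m

0.029567


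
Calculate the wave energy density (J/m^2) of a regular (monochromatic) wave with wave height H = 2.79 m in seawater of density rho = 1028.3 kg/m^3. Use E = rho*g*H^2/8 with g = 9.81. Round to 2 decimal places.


E = (1/8) * rho * g * H^2
E = (1/8) * 1028.3 * 9.81 * 2.79^2
E = 0.125 * 1028.3 * 9.81 * 7.7841
E = 9815.38 J/m^2

9815.38


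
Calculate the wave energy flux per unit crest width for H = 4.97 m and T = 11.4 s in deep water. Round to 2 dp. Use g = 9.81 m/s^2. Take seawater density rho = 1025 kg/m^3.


P = rho * g^2 * H^2 * T / (32 * pi)
P = 1025 * 9.81^2 * 4.97^2 * 11.4 / (32 * pi)
P = 1025 * 96.2361 * 24.7009 * 11.4 / 100.53096
P = 276299.22 W/m

276299.22


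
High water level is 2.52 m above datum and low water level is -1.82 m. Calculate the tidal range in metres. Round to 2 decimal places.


Tidal range = High water - Low water
Tidal range = 2.52 - (-1.82)
Tidal range = 4.34 m

4.34


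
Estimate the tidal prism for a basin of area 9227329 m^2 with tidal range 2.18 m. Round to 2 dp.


Tidal prism = Area * Tidal range
P = 9227329 * 2.18
P = 20115577.22 m^3

20115577.22


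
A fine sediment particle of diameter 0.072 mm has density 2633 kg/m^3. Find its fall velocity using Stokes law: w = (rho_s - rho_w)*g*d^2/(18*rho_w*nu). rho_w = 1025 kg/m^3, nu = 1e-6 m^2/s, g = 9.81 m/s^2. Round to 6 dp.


w = (rho_s - rho_w) * g * d^2 / (18 * rho_w * nu)
d = 0.072 mm = 0.000072 m
rho_s - rho_w = 2633 - 1025 = 1608
Numerator = 1608 * 9.81 * (0.000072)^2 = 0.000081774904
Denominator = 18 * 1025 * 1e-6 = 0.018450
w = 0.004432 m/s

0.004432


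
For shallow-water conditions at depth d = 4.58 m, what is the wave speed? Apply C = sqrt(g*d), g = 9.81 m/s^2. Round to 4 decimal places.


Using the shallow-water approximation:
C = sqrt(g * d) = sqrt(9.81 * 4.58)
C = sqrt(44.9298)
C = 6.7030 m/s

6.7030


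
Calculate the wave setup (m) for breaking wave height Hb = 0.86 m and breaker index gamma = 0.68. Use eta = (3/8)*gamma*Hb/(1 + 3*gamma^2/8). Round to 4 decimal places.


eta = (3/8) * gamma * Hb / (1 + 3*gamma^2/8)
Numerator = (3/8) * 0.68 * 0.86 = 0.219300
Denominator = 1 + 3*0.68^2/8 = 1 + 0.173400 = 1.173400
eta = 0.219300 / 1.173400
eta = 0.1869 m

0.1869


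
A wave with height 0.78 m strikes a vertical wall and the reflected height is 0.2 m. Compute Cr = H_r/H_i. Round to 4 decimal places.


Cr = H_r / H_i
Cr = 0.2 / 0.78
Cr = 0.2564

0.2564


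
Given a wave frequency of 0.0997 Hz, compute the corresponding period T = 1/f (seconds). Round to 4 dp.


T = 1 / f
T = 1 / 0.0997
T = 10.0301 s

10.0301


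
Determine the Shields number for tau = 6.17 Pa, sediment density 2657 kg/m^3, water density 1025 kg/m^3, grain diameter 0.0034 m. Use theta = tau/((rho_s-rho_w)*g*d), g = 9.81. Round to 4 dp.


theta = tau / ((rho_s - rho_w) * g * d)
rho_s - rho_w = 2657 - 1025 = 1632
Denominator = 1632 * 9.81 * 0.0034 = 54.433728
theta = 6.17 / 54.433728
theta = 0.1133

0.1133


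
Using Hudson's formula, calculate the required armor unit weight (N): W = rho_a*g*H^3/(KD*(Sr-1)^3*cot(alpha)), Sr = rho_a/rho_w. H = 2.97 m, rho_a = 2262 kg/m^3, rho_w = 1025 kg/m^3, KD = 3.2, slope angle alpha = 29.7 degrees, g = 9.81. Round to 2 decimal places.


Sr = rho_a / rho_w = 2262 / 1025 = 2.206829
(Sr - 1) = 1.206829
(Sr - 1)^3 = 1.757671
cot(29.7) = 1 / tan(29.7) = 1 / 0.570390 = 1.753187
Numerator = 2262 * 9.81 * 2.97^3 = 581341.0034
Denominator = 3.2 * 1.757671 * 1.753187 = 9.860879
W = 581341.0034 / 9.860879
W = 58954.28 N

58954.28


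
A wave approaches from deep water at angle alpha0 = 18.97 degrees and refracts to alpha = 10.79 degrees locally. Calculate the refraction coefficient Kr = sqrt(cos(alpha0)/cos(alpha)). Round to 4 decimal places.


Kr = sqrt(cos(alpha0) / cos(alpha))
cos(18.97) = 0.945689
cos(10.79) = 0.982320
Kr = sqrt(0.945689 / 0.982320)
Kr = sqrt(0.962710)
Kr = 0.9812

0.9812


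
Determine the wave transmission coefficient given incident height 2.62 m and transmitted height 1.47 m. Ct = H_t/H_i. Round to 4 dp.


Ct = H_t / H_i
Ct = 1.47 / 2.62
Ct = 0.5611

0.5611


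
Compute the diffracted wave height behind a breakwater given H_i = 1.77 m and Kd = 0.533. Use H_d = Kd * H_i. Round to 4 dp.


H_d = Kd * H_i
H_d = 0.533 * 1.77
H_d = 0.9434 m

0.9434


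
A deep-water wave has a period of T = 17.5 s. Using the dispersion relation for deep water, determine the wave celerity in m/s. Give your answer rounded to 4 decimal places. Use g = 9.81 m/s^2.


We use the deep-water celerity formula:
C = g * T / (2 * pi)
C = 9.81 * 17.5 / (2 * 3.14159...)
C = 171.675000 / 6.283185
C = 27.3229 m/s

27.3229


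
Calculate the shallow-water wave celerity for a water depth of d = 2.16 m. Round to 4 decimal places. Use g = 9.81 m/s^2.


Using the shallow-water approximation:
C = sqrt(g * d) = sqrt(9.81 * 2.16)
C = sqrt(21.1896)
C = 4.6032 m/s

4.6032


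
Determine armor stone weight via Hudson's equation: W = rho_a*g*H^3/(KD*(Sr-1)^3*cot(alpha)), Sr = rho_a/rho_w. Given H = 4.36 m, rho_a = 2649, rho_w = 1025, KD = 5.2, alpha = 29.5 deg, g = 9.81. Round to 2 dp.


Sr = rho_a / rho_w = 2649 / 1025 = 2.584390
(Sr - 1) = 1.584390
(Sr - 1)^3 = 3.977283
cot(29.5) = 1 / tan(29.5) = 1 / 0.565773 = 1.767494
Numerator = 2649 * 9.81 * 4.36^3 = 2153825.0985
Denominator = 5.2 * 3.977283 * 1.767494 = 36.555083
W = 2153825.0985 / 36.555083
W = 58919.99 N

58919.99


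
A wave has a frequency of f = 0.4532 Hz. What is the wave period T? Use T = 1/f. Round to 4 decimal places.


T = 1 / f
T = 1 / 0.4532
T = 2.2065 s

2.2065


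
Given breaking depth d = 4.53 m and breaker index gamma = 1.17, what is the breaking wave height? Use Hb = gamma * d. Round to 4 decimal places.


Hb = gamma * d
Hb = 1.17 * 4.53
Hb = 5.3001 m

5.3001


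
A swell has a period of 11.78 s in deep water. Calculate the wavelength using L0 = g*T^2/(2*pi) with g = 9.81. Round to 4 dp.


L0 = g * T^2 / (2 * pi)
L0 = 9.81 * 11.78^2 / (2 * pi)
L0 = 9.81 * 138.7684 / 6.28319
L0 = 1361.3180 / 6.28319
L0 = 216.6605 m

216.6605


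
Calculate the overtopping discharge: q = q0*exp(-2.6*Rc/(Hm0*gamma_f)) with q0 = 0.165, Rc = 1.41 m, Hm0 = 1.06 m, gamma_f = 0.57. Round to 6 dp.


q = q0 * exp(-2.6 * Rc / (Hm0 * gamma_f))
Exponent = -2.6 * 1.41 / (1.06 * 0.57)
= -2.6 * 1.41 / 0.6042
= -6.067527
exp(-6.067527) = 0.002317
q = 0.165 * 0.002317
q = 0.000382 m^3/s/m

0.000382


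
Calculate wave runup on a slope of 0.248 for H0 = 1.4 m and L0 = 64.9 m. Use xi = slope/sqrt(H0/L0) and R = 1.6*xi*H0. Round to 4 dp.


xi = slope / sqrt(H0/L0)
H0/L0 = 1.4/64.9 = 0.021572
sqrt(0.021572) = 0.146873
xi = 0.248 / 0.146873 = 1.688535
R = 1.6 * xi * H0 = 1.6 * 1.688535 * 1.4
R = 3.7823 m

3.7823


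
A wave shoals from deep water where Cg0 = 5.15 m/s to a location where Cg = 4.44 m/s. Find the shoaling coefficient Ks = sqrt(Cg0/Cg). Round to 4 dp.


Ks = sqrt(Cg0 / Cg)
Ks = sqrt(5.15 / 4.44)
Ks = sqrt(1.1599)
Ks = 1.0770

1.0770


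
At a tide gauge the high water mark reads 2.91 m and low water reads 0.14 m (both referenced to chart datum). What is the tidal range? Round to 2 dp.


Tidal range = High water - Low water
Tidal range = 2.91 - (0.14)
Tidal range = 2.77 m

2.77


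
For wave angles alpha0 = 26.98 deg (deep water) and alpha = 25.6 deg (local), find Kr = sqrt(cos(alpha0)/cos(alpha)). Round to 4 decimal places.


Kr = sqrt(cos(alpha0) / cos(alpha))
cos(26.98) = 0.891165
cos(25.6) = 0.901833
Kr = sqrt(0.891165 / 0.901833)
Kr = sqrt(0.988171)
Kr = 0.9941

0.9941


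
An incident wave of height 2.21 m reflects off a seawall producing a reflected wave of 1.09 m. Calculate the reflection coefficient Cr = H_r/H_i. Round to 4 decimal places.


Cr = H_r / H_i
Cr = 1.09 / 2.21
Cr = 0.4932

0.4932


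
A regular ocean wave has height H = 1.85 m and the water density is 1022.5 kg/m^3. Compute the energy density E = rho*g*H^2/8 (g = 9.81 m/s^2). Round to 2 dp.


E = (1/8) * rho * g * H^2
E = (1/8) * 1022.5 * 9.81 * 1.85^2
E = 0.125 * 1022.5 * 9.81 * 3.4225
E = 4291.27 J/m^2

4291.27


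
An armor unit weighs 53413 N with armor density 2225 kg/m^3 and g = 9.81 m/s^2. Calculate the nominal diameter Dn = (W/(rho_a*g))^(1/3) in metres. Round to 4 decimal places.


V = W / (rho_a * g)
V = 53413 / (2225 * 9.81)
V = 53413 / 21827.25
V = 2.447079 m^3
Dn = V^(1/3) = 2.447079^(1/3)
Dn = 1.3476 m

1.3476


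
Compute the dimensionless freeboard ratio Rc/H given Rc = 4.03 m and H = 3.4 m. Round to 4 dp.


Relative freeboard = Rc / H
= 4.03 / 3.4
= 1.1853

1.1853


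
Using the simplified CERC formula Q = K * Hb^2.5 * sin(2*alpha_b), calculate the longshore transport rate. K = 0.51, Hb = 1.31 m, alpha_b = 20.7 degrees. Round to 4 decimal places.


Q = K * Hb^2.5 * sin(2 * alpha_b)
Hb^2.5 = 1.31^2.5 = 1.964166
sin(2 * 20.7) = sin(41.4) = 0.661312
Q = 0.51 * 1.964166 * 0.661312
Q = 0.6625 m^3/s

0.6625


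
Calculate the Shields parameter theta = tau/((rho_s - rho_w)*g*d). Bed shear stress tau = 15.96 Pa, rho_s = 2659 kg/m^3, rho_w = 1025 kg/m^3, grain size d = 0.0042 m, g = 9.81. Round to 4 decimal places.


theta = tau / ((rho_s - rho_w) * g * d)
rho_s - rho_w = 2659 - 1025 = 1634
Denominator = 1634 * 9.81 * 0.0042 = 67.324068
theta = 15.96 / 67.324068
theta = 0.2371

0.2371


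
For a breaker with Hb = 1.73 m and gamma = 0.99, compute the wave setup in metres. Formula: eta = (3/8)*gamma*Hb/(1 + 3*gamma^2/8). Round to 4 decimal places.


eta = (3/8) * gamma * Hb / (1 + 3*gamma^2/8)
Numerator = (3/8) * 0.99 * 1.73 = 0.642262
Denominator = 1 + 3*0.99^2/8 = 1 + 0.367538 = 1.367538
eta = 0.642262 / 1.367538
eta = 0.4696 m

0.4696


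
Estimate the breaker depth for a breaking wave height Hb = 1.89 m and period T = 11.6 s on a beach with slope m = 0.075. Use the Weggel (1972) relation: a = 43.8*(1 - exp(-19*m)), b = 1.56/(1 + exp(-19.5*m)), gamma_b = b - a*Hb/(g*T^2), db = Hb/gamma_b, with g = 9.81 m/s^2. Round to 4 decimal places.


a = 43.8 * (1 - exp(-19 * m))
exp(-19 * 0.075) = exp(-1.4250) = 0.240508
a = 43.8 * (1 - 0.240508) = 33.265729
b = 1.56 / (1 + exp(-19.5 * m))
exp(-19.5 * 0.075) = exp(-1.4625) = 0.231656
b = 1.56 / (1 + 0.231656) = 1.266587
Hb / (g * T^2) = 1.89 / (9.81 * 11.6^2) = 1.89 / 1320.0336 = 0.00143178
gamma_b = b - a * Hb/(g*T^2) = 1.266587 - 33.265729 * 0.00143178 = 1.218958
db = Hb / gamma_b = 1.89 / 1.218958
db = 1.5505 m

1.5505


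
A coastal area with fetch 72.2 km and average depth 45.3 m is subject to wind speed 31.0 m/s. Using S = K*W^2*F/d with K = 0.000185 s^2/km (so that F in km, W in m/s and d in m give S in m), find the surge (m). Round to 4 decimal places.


S = K * W^2 * F / d
W^2 = 31.0^2 = 961.00
S = 0.000185 * 961.00 * 72.2 / 45.3
Numerator = 0.000185 * 961.00 * 72.2 = 12.836077
S = 12.836077 / 45.3 = 0.2834 m

0.2834


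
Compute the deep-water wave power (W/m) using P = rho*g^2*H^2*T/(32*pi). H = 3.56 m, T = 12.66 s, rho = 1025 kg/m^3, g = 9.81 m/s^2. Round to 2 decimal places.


P = rho * g^2 * H^2 * T / (32 * pi)
P = 1025 * 9.81^2 * 3.56^2 * 12.66 / (32 * pi)
P = 1025 * 96.2361 * 12.6736 * 12.66 / 100.53096
P = 157432.99 W/m

157432.99


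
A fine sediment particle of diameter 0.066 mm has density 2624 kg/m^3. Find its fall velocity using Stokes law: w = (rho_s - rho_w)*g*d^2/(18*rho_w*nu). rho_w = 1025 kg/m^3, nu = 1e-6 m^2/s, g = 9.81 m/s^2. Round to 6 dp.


w = (rho_s - rho_w) * g * d^2 / (18 * rho_w * nu)
d = 0.066 mm = 0.000066 m
rho_s - rho_w = 2624 - 1025 = 1599
Numerator = 1599 * 9.81 * (0.000066)^2 = 0.000068329044
Denominator = 18 * 1025 * 1e-6 = 0.018450
w = 0.003703 m/s

0.003703


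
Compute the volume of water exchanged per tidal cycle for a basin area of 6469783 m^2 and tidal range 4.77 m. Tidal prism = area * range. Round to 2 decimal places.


Tidal prism = Area * Tidal range
P = 6469783 * 4.77
P = 30860864.91 m^3

30860864.91


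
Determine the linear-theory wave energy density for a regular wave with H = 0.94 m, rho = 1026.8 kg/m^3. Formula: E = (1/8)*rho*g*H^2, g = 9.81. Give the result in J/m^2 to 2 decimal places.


E = (1/8) * rho * g * H^2
E = (1/8) * 1026.8 * 9.81 * 0.94^2
E = 0.125 * 1026.8 * 9.81 * 0.8836
E = 1112.55 J/m^2

1112.55


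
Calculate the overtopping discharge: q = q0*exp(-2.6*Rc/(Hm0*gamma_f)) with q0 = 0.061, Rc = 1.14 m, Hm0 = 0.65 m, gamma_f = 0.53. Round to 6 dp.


q = q0 * exp(-2.6 * Rc / (Hm0 * gamma_f))
Exponent = -2.6 * 1.14 / (0.65 * 0.53)
= -2.6 * 1.14 / 0.3445
= -8.603774
exp(-8.603774) = 0.000183
q = 0.061 * 0.000183
q = 0.000011 m^3/s/m

0.000011


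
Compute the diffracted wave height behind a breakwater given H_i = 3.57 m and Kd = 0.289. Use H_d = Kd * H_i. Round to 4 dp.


H_d = Kd * H_i
H_d = 0.289 * 3.57
H_d = 1.0317 m

1.0317


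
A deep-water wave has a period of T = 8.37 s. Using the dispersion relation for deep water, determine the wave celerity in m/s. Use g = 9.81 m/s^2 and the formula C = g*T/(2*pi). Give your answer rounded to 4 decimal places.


We use the deep-water celerity formula:
C = g * T / (2 * pi)
C = 9.81 * 8.37 / (2 * 3.14159...)
C = 82.109700 / 6.283185
C = 13.0682 m/s

13.0682


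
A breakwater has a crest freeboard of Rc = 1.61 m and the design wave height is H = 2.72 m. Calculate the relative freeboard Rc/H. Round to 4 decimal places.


Relative freeboard = Rc / H
= 1.61 / 2.72
= 0.5919

0.5919


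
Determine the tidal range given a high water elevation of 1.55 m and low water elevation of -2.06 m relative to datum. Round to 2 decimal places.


Tidal range = High water - Low water
Tidal range = 1.55 - (-2.06)
Tidal range = 3.61 m

3.61


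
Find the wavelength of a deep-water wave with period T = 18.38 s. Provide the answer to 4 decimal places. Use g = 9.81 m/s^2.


L0 = g * T^2 / (2 * pi)
L0 = 9.81 * 18.38^2 / (2 * pi)
L0 = 9.81 * 337.8244 / 6.28319
L0 = 3314.0574 / 6.28319
L0 = 527.4486 m

527.4486


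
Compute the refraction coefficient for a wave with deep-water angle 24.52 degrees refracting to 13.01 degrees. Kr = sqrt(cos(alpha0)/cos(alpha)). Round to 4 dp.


Kr = sqrt(cos(alpha0) / cos(alpha))
cos(24.52) = 0.909816
cos(13.01) = 0.974331
Kr = sqrt(0.909816 / 0.974331)
Kr = sqrt(0.933786)
Kr = 0.9663

0.9663


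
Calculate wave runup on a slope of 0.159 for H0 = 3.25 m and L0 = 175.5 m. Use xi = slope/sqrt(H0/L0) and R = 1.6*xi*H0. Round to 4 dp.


xi = slope / sqrt(H0/L0)
H0/L0 = 3.25/175.5 = 0.018519
sqrt(0.018519) = 0.136083
xi = 0.159 / 0.136083 = 1.168407
R = 1.6 * xi * H0 = 1.6 * 1.168407 * 3.25
R = 6.0757 m

6.0757


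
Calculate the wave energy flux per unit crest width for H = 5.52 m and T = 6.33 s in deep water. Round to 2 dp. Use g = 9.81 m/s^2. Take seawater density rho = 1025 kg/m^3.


P = rho * g^2 * H^2 * T / (32 * pi)
P = 1025 * 9.81^2 * 5.52^2 * 6.33 / (32 * pi)
P = 1025 * 96.2361 * 30.4704 * 6.33 / 100.53096
P = 189253.49 W/m

189253.49


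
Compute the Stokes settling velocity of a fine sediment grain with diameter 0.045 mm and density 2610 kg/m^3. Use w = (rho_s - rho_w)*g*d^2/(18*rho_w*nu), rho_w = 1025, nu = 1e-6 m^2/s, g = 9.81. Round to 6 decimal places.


w = (rho_s - rho_w) * g * d^2 / (18 * rho_w * nu)
d = 0.045 mm = 0.000045 m
rho_s - rho_w = 2610 - 1025 = 1585
Numerator = 1585 * 9.81 * (0.000045)^2 = 0.000031486421
Denominator = 18 * 1025 * 1e-6 = 0.018450
w = 0.001707 m/s

0.001707


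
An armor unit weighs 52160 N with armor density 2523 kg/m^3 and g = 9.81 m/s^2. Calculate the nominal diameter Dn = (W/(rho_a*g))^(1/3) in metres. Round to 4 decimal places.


V = W / (rho_a * g)
V = 52160 / (2523 * 9.81)
V = 52160 / 24750.63
V = 2.107421 m^3
Dn = V^(1/3) = 2.107421^(1/3)
Dn = 1.2821 m

1.2821


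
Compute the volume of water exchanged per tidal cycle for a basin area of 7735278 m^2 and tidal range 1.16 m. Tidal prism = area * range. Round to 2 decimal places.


Tidal prism = Area * Tidal range
P = 7735278 * 1.16
P = 8972922.48 m^3

8972922.48


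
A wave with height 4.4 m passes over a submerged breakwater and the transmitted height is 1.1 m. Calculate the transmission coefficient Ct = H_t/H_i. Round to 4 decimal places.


Ct = H_t / H_i
Ct = 1.1 / 4.4
Ct = 0.2500

0.2500


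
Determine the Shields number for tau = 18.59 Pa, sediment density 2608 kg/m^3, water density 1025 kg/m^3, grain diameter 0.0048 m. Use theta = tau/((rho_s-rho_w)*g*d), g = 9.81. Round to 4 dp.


theta = tau / ((rho_s - rho_w) * g * d)
rho_s - rho_w = 2608 - 1025 = 1583
Denominator = 1583 * 9.81 * 0.0048 = 74.540304
theta = 18.59 / 74.540304
theta = 0.2494

0.2494


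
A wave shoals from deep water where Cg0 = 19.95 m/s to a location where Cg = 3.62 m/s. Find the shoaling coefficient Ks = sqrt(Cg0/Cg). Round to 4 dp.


Ks = sqrt(Cg0 / Cg)
Ks = sqrt(19.95 / 3.62)
Ks = sqrt(5.5110)
Ks = 2.3476

2.3476


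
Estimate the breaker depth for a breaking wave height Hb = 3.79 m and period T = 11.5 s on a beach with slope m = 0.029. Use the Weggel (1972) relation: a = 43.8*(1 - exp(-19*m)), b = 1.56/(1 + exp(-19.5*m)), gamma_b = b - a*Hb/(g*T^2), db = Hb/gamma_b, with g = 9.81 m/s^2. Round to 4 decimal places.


a = 43.8 * (1 - exp(-19 * m))
exp(-19 * 0.029) = exp(-0.5510) = 0.576373
a = 43.8 * (1 - 0.576373) = 18.554856
b = 1.56 / (1 + exp(-19.5 * m))
exp(-19.5 * 0.029) = exp(-0.5655) = 0.568076
b = 1.56 / (1 + 0.568076) = 0.994850
Hb / (g * T^2) = 3.79 / (9.81 * 11.5^2) = 3.79 / 1297.3725 = 0.00292129
gamma_b = b - a * Hb/(g*T^2) = 0.994850 - 18.554856 * 0.00292129 = 0.940646
db = Hb / gamma_b = 3.79 / 0.940646
db = 4.0291 m

4.0291


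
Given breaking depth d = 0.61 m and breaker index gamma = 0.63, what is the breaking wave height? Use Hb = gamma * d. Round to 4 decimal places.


Hb = gamma * d
Hb = 0.63 * 0.61
Hb = 0.3843 m

0.3843


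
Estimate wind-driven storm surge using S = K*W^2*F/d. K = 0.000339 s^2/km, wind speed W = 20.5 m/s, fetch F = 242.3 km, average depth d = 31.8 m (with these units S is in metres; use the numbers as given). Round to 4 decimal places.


S = K * W^2 * F / d
W^2 = 20.5^2 = 420.25
S = 0.000339 * 420.25 * 242.3 / 31.8
Numerator = 0.000339 * 420.25 * 242.3 = 34.519209
S = 34.519209 / 31.8 = 1.0855 m

1.0855


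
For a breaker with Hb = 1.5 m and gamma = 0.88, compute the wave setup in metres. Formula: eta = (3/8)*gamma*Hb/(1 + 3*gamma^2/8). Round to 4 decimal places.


eta = (3/8) * gamma * Hb / (1 + 3*gamma^2/8)
Numerator = (3/8) * 0.88 * 1.5 = 0.495000
Denominator = 1 + 3*0.88^2/8 = 1 + 0.290400 = 1.290400
eta = 0.495000 / 1.290400
eta = 0.3836 m

0.3836


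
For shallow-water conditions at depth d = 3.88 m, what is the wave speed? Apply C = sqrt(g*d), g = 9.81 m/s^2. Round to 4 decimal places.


Using the shallow-water approximation:
C = sqrt(g * d) = sqrt(9.81 * 3.88)
C = sqrt(38.0628)
C = 6.1695 m/s

6.1695


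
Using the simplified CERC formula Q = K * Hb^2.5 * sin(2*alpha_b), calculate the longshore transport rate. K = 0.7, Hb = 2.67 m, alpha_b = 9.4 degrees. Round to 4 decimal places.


Q = K * Hb^2.5 * sin(2 * alpha_b)
Hb^2.5 = 2.67^2.5 = 11.648719
sin(2 * 9.4) = sin(18.8) = 0.322266
Q = 0.7 * 11.648719 * 0.322266
Q = 2.6278 m^3/s

2.6278


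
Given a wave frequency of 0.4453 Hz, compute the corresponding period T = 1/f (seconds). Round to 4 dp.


T = 1 / f
T = 1 / 0.4453
T = 2.2457 s

2.2457


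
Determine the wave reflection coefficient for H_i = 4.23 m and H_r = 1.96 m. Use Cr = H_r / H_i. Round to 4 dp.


Cr = H_r / H_i
Cr = 1.96 / 4.23
Cr = 0.4634

0.4634


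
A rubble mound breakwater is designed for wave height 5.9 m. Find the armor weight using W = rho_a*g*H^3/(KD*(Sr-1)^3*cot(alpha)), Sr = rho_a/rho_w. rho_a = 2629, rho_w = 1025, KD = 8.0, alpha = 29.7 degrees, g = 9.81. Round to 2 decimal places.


Sr = rho_a / rho_w = 2629 / 1025 = 2.564878
(Sr - 1) = 1.564878
(Sr - 1)^3 = 3.832141
cot(29.7) = 1 / tan(29.7) = 1 / 0.570390 = 1.753187
Numerator = 2629 * 9.81 * 5.9^3 = 5296825.0457
Denominator = 8.0 * 3.832141 * 1.753187 = 53.747669
W = 5296825.0457 / 53.747669
W = 98549.86 N

98549.86
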